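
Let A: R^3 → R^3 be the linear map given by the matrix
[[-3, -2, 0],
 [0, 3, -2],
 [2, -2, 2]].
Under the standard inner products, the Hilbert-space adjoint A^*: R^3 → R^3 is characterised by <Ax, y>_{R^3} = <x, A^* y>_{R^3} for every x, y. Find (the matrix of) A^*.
A^* = A^T =
[[-3, 0, 2],
 [-2, 3, -2],
 [0, -2, 2]]

For real matrices with standard dot products, the defining identity <Ax, y> = <x, A^* y> gives (Ax)^T y = x^T (A^*) y, i.e. x^T A^T y = x^T (A^*) y. Since this holds for all x, y, we must have A^* = A^T. Therefore
A^* =
[[-3, 0, 2],
 [-2, 3, -2],
 [0, -2, 2]].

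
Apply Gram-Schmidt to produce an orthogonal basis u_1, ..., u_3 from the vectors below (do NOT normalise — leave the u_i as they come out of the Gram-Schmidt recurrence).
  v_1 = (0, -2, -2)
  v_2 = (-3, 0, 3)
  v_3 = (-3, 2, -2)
Orthogonal basis:
  u_1 = (0, -2, -2)
  u_2 = (-3, -3/2, 3/2)
  u_3 = (-7/3, 7/3, -7/3)

Apply the Gram-Schmidt recurrence
  u_1 = v_1
  u_i = v_i − Σ_{j<i} ((v_i · u_j) / (u_j · u_j)) · u_j.

Step by step this gives:
  u_1 = (0, -2, -2)
  u_2 = (-3, -3/2, 3/2)
  u_3 = (-7/3, 7/3, -7/3)

Orthogonality check:
  u_2 · u_1 = 0 (should be 0)
  u_3 · u_1 = 0 (should be 0)
  u_3 · u_2 = 0 (should be 0)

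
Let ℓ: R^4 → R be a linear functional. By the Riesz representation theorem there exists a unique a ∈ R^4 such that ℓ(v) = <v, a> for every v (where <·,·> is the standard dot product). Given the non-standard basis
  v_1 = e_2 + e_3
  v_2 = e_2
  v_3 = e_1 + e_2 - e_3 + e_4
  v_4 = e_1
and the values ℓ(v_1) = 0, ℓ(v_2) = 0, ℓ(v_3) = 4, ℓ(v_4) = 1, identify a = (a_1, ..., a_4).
a = (1, 0, 0, 3)

Write a = (a_1, ..., a_4) in the standard basis. For each basis vector v_i, ℓ(v_i) = <v_i, a> is a linear equation in the a_j's. Collect the n equations into a matrix system V a = ℓ, where row i of V is v_i (expressed in the standard basis). Since V is invertible (lower-triangular with 1s on the diagonal, up to permutation), solve by back-substitution:
  V =
[[0, 1, 1, 0],
 [0, 1, 0, 0],
 [1, 1, -1, 1],
 [1, 0, 0, 0]]
  V a = (0, 0, 4, 1)
Solving gives a = (1, 0, 0, 3).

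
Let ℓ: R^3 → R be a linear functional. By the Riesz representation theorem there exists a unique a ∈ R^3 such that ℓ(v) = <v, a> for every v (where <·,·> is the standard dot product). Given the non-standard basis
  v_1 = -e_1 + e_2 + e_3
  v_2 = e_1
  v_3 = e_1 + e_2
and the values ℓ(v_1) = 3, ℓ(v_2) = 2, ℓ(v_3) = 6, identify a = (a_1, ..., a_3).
a = (2, 4, 1)

Write a = (a_1, ..., a_3) in the standard basis. For each basis vector v_i, ℓ(v_i) = <v_i, a> is a linear equation in the a_j's. Collect the n equations into a matrix system V a = ℓ, where row i of V is v_i (expressed in the standard basis). Since V is invertible (lower-triangular with 1s on the diagonal, up to permutation), solve by back-substitution:
  V =
[[-1, 1, 1],
 [1, 0, 0],
 [1, 1, 0]]
  V a = (3, 2, 6)
Solving gives a = (2, 4, 1).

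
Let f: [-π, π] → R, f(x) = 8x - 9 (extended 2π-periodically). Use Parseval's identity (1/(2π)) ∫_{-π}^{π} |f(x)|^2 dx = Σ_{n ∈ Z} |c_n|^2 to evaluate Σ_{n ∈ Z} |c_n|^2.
Σ |c_n|^2 = 64π^2/3 + 81

Expand and integrate term by term over [-π, π]:
  ∫ (8x)^2 dx = 64·(2π^3/3); ∫ 2·8·(-9)·x dx = 0 (odd integrand); ∫ (-9)^2 dx = 81·2π.
So (1/(2π)) ∫_{-π}^{π} (8x - 9)^2 dx = 64π^2/3 + 81 = 64π^2/3 + 81.
Parseval ⇒ Σ |c_n|^2 = 64π^2/3 + 81.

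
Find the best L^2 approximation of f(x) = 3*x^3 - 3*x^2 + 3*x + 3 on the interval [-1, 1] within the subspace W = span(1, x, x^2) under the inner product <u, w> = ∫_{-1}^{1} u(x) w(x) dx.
g(x) = -3*x^2 + 24*x/5 + 3

The best approximation g ∈ W is the orthogonal projection of f onto W. Writing g = a_0 + a_1 x + a_2 x^2, the coefficients solve the normal equations G · a = b where
  G_{ij} = <φ_i, φ_j> and b_i = <f, φ_i>, with φ_0 = 1, φ_1 = x, φ_2 = x^2.
G =
  [2, 0, 2/3]
  [0, 2/3, 0]
  [2/3, 0, 2/5],
b = (4, 16/5, 4/5).
Solving gives a_0 = 3, a_1 = 24/5, a_2 = -3, so
  g(x) = -3*x^2 + 24*x/5 + 3.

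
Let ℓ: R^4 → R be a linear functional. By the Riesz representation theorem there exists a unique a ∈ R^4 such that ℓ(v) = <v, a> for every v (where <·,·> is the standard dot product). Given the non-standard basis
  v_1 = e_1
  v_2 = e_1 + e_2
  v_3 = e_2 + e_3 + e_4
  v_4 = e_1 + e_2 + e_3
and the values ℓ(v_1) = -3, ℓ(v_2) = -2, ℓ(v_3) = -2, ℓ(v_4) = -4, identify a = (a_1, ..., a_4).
a = (-3, 1, -2, -1)

Write a = (a_1, ..., a_4) in the standard basis. For each basis vector v_i, ℓ(v_i) = <v_i, a> is a linear equation in the a_j's. Collect the n equations into a matrix system V a = ℓ, where row i of V is v_i (expressed in the standard basis). Since V is invertible (lower-triangular with 1s on the diagonal, up to permutation), solve by back-substitution:
  V =
[[1, 0, 0, 0],
 [1, 1, 0, 0],
 [0, 1, 1, 1],
 [1, 1, 1, 0]]
  V a = (-3, -2, -2, -4)
Solving gives a = (-3, 1, -2, -1).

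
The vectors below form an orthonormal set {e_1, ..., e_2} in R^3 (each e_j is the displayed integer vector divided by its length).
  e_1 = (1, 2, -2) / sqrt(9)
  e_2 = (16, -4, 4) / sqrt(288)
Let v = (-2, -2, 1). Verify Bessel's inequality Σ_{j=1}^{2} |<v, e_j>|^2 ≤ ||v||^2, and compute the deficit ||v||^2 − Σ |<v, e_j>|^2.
Σ |<v, e_j>|^2 = 17/2; ||v||^2 = 9; deficit = 1/2

Write each e_j = u_j / sqrt(<u_j, u_j>) where u_j is the displayed integer vector. Then <v, e_j> = <v, u_j> / sqrt(<u_j, u_j>), so |<v, e_j>|^2 = <v, u_j>^2 / <u_j, u_j>.
Coefficients: <v, e_1> = -8/sqrt(9), <v, e_2> = -20/sqrt(288).
Square and sum: Σ |<v, e_j>|^2 = 17/2.
Compute ||v||^2 = v·v = 9.
Deficit = 9 − 17/2 = 1/2 ≥ 0, confirming Bessel's inequality. (The deficit equals ||v − Σ <v,e_j> e_j||^2, the squared distance from v to span{e_j}.)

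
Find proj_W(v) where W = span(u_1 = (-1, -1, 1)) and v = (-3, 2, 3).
proj_W(v) = (-4/3, -4/3, 4/3)

Set up U = [u_1 | ... | u_1] ∈ R^(3×1). The projector onto W = col(U) is P = U (U^T U)^(-1) U^T.
Compute U^T U =
  [3],
and U^T v = (4).
Solve U^T U · c = U^T v for the coefficients: c = (4/3). The projection is proj_W(v) = U c.
Check: (v - proj_W(v)) · u_1 = 0  (should be 0).
Result: proj_W(v) = (-4/3, -4/3, 4/3).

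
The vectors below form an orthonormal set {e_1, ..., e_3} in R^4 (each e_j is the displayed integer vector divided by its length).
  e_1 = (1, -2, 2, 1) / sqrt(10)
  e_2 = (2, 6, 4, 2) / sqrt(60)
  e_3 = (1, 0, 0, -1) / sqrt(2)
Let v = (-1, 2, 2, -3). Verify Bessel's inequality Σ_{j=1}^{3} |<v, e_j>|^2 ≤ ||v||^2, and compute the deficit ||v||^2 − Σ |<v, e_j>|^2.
Σ |<v, e_j>|^2 = 6; ||v||^2 = 18; deficit = 12

Write each e_j = u_j / sqrt(<u_j, u_j>) where u_j is the displayed integer vector. Then <v, e_j> = <v, u_j> / sqrt(<u_j, u_j>), so |<v, e_j>|^2 = <v, u_j>^2 / <u_j, u_j>.
Coefficients: <v, e_1> = -4/sqrt(10), <v, e_2> = 12/sqrt(60), <v, e_3> = 2/sqrt(2).
Square and sum: Σ |<v, e_j>|^2 = 6.
Compute ||v||^2 = v·v = 18.
Deficit = 18 − 6 = 12 ≥ 0, confirming Bessel's inequality. (The deficit equals ||v − Σ <v,e_j> e_j||^2, the squared distance from v to span{e_j}.)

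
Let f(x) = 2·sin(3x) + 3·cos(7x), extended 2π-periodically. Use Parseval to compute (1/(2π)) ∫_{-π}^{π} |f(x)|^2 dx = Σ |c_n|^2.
Σ |c_n|^2 = 13/2

Expand |f|^2 and use orthogonality of {sin(nx), cos(mx)} on [-π, π]:
  ∫_{-π}^{π} sin(nx)^2 dx = π, ∫ cos(mx)^2 dx = π, and cross terms integrate to 0.
So ∫_{-π}^{π} f(x)^2 dx = 2^2 · π + 3^2 · π = (4 + 9)π.
Divide by 2π: (4 + 9)/2 = 13/2.
By Parseval, this equals Σ |c_n|^2.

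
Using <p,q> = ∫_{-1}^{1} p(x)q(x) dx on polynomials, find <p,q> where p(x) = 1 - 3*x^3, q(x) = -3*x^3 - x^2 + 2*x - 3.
<p,q> = -682/105

Expand the product: p(x)·q(x) = 9*x^6 + 3*x^5 - 6*x^4 + 6*x^3 - x^2 + 2*x - 3.
∫_{-1}^{1} of each monomial x^k gives [2/(k+1) if k even, 0 if k odd]. Integrating term-by-term (or equivalently evaluating the antiderivative F(x) = 9*x^7/7 + x^6/2 - 6*x^5/5 + 3*x^4/2 - x^3/3 + x^2 - 3*x at the endpoints):
  F(1) − F(−1) = -26/105 − (656/105) = -682/105.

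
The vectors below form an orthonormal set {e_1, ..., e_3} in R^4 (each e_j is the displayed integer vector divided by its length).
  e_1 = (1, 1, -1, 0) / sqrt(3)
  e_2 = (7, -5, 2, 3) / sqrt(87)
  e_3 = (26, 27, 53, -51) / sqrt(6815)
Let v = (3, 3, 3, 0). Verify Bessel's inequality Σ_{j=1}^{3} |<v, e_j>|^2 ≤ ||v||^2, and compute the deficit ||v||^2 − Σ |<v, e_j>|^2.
Σ |<v, e_j>|^2 = 4581/235; ||v||^2 = 27; deficit = 1764/235

Write each e_j = u_j / sqrt(<u_j, u_j>) where u_j is the displayed integer vector. Then <v, e_j> = <v, u_j> / sqrt(<u_j, u_j>), so |<v, e_j>|^2 = <v, u_j>^2 / <u_j, u_j>.
Coefficients: <v, e_1> = 3/sqrt(3), <v, e_2> = 12/sqrt(87), <v, e_3> = 318/sqrt(6815).
Square and sum: Σ |<v, e_j>|^2 = 4581/235.
Compute ||v||^2 = v·v = 27.
Deficit = 27 − 4581/235 = 1764/235 ≥ 0, confirming Bessel's inequality. (The deficit equals ||v − Σ <v,e_j> e_j||^2, the squared distance from v to span{e_j}.)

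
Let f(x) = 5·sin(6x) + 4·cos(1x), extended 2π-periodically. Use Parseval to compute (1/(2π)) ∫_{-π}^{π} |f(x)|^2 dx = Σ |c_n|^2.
Σ |c_n|^2 = 41/2

Expand |f|^2 and use orthogonality of {sin(nx), cos(mx)} on [-π, π]:
  ∫_{-π}^{π} sin(nx)^2 dx = π, ∫ cos(mx)^2 dx = π, and cross terms integrate to 0.
So ∫_{-π}^{π} f(x)^2 dx = 5^2 · π + 4^2 · π = (25 + 16)π.
Divide by 2π: (25 + 16)/2 = 41/2.
By Parseval, this equals Σ |c_n|^2.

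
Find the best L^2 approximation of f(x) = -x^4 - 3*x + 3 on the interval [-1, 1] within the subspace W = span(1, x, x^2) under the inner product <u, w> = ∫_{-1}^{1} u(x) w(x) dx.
g(x) = -6*x^2/7 - 3*x + 108/35

The best approximation g ∈ W is the orthogonal projection of f onto W. Writing g = a_0 + a_1 x + a_2 x^2, the coefficients solve the normal equations G · a = b where
  G_{ij} = <φ_i, φ_j> and b_i = <f, φ_i>, with φ_0 = 1, φ_1 = x, φ_2 = x^2.
G =
  [2, 0, 2/3]
  [0, 2/3, 0]
  [2/3, 0, 2/5],
b = (28/5, -2, 12/7).
Solving gives a_0 = 108/35, a_1 = -3, a_2 = -6/7, so
  g(x) = -6*x^2/7 - 3*x + 108/35.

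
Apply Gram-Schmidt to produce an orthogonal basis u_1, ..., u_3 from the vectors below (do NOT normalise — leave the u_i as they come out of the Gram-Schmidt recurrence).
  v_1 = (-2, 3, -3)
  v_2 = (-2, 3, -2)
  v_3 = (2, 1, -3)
Orthogonal basis:
  u_1 = (-2, 3, -3)
  u_2 = (-3/11, 9/22, 13/22)
  u_3 = (24/13, 16/13, 0)

Apply the Gram-Schmidt recurrence
  u_1 = v_1
  u_i = v_i − Σ_{j<i} ((v_i · u_j) / (u_j · u_j)) · u_j.

Step by step this gives:
  u_1 = (-2, 3, -3)
  u_2 = (-3/11, 9/22, 13/22)
  u_3 = (24/13, 16/13, 0)

Orthogonality check:
  u_2 · u_1 = 0 (should be 0)
  u_3 · u_1 = 0 (should be 0)
  u_3 · u_2 = 0 (should be 0)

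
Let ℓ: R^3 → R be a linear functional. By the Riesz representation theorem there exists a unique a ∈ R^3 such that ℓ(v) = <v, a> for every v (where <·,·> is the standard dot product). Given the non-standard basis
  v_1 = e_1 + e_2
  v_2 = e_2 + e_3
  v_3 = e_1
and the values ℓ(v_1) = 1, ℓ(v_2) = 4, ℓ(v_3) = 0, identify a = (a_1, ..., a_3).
a = (0, 1, 3)

Write a = (a_1, ..., a_3) in the standard basis. For each basis vector v_i, ℓ(v_i) = <v_i, a> is a linear equation in the a_j's. Collect the n equations into a matrix system V a = ℓ, where row i of V is v_i (expressed in the standard basis). Since V is invertible (lower-triangular with 1s on the diagonal, up to permutation), solve by back-substitution:
  V =
[[1, 1, 0],
 [0, 1, 1],
 [1, 0, 0]]
  V a = (1, 4, 0)
Solving gives a = (0, 1, 3).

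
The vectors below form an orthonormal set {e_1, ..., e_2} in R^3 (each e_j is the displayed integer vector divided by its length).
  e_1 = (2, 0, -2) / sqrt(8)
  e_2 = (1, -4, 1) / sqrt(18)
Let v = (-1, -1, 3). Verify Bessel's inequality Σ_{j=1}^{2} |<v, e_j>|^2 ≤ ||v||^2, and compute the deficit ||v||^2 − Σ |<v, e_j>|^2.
Σ |<v, e_j>|^2 = 10; ||v||^2 = 11; deficit = 1

Write each e_j = u_j / sqrt(<u_j, u_j>) where u_j is the displayed integer vector. Then <v, e_j> = <v, u_j> / sqrt(<u_j, u_j>), so |<v, e_j>|^2 = <v, u_j>^2 / <u_j, u_j>.
Coefficients: <v, e_1> = -8/sqrt(8), <v, e_2> = 6/sqrt(18).
Square and sum: Σ |<v, e_j>|^2 = 10.
Compute ||v||^2 = v·v = 11.
Deficit = 11 − 10 = 1 ≥ 0, confirming Bessel's inequality. (The deficit equals ||v − Σ <v,e_j> e_j||^2, the squared distance from v to span{e_j}.)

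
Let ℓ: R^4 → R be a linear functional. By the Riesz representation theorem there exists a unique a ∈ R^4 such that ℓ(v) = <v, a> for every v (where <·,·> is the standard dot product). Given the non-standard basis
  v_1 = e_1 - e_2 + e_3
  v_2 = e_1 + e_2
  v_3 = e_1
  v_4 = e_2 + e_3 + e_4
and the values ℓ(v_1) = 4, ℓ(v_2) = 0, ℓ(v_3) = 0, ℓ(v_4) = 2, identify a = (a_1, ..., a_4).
a = (0, 0, 4, -2)

Write a = (a_1, ..., a_4) in the standard basis. For each basis vector v_i, ℓ(v_i) = <v_i, a> is a linear equation in the a_j's. Collect the n equations into a matrix system V a = ℓ, where row i of V is v_i (expressed in the standard basis). Since V is invertible (lower-triangular with 1s on the diagonal, up to permutation), solve by back-substitution:
  V =
[[1, -1, 1, 0],
 [1, 1, 0, 0],
 [1, 0, 0, 0],
 [0, 1, 1, 1]]
  V a = (4, 0, 0, 2)
Solving gives a = (0, 0, 4, -2).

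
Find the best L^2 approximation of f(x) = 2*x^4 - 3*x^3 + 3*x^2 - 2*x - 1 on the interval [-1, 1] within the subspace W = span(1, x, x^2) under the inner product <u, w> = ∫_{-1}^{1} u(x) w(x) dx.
g(x) = 33*x^2/7 - 19*x/5 - 41/35

The best approximation g ∈ W is the orthogonal projection of f onto W. Writing g = a_0 + a_1 x + a_2 x^2, the coefficients solve the normal equations G · a = b where
  G_{ij} = <φ_i, φ_j> and b_i = <f, φ_i>, with φ_0 = 1, φ_1 = x, φ_2 = x^2.
G =
  [2, 0, 2/3]
  [0, 2/3, 0]
  [2/3, 0, 2/5],
b = (4/5, -38/15, 116/105).
Solving gives a_0 = -41/35, a_1 = -19/5, a_2 = 33/7, so
  g(x) = 33*x^2/7 - 19*x/5 - 41/35.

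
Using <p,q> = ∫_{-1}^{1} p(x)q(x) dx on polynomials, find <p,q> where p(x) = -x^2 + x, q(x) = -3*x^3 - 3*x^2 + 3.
<p,q> = -2

Expand the product: p(x)·q(x) = 3*x^5 - 3*x^3 - 3*x^2 + 3*x.
∫_{-1}^{1} of each monomial x^k gives [2/(k+1) if k even, 0 if k odd]. Integrating term-by-term (or equivalently evaluating the antiderivative F(x) = x^6/2 - 3*x^4/4 - x^3 + 3*x^2/2 at the endpoints):
  F(1) − F(−1) = 1/4 − (9/4) = -2.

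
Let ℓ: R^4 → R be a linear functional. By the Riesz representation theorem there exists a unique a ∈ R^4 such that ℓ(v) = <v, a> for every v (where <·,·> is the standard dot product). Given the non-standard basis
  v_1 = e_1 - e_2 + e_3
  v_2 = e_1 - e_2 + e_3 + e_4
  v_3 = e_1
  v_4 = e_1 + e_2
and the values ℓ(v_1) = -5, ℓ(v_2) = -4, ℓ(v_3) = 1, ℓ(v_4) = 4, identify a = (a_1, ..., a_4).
a = (1, 3, -3, 1)

Write a = (a_1, ..., a_4) in the standard basis. For each basis vector v_i, ℓ(v_i) = <v_i, a> is a linear equation in the a_j's. Collect the n equations into a matrix system V a = ℓ, where row i of V is v_i (expressed in the standard basis). Since V is invertible (lower-triangular with 1s on the diagonal, up to permutation), solve by back-substitution:
  V =
[[1, -1, 1, 0],
 [1, -1, 1, 1],
 [1, 0, 0, 0],
 [1, 1, 0, 0]]
  V a = (-5, -4, 1, 4)
Solving gives a = (1, 3, -3, 1).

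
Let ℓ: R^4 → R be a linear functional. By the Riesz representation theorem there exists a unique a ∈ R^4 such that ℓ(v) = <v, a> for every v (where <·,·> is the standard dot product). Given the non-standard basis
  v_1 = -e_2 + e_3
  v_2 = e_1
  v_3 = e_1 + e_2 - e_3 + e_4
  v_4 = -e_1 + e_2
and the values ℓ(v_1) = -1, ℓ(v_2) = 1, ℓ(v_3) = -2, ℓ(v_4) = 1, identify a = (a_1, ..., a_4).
a = (1, 2, 1, -4)

Write a = (a_1, ..., a_4) in the standard basis. For each basis vector v_i, ℓ(v_i) = <v_i, a> is a linear equation in the a_j's. Collect the n equations into a matrix system V a = ℓ, where row i of V is v_i (expressed in the standard basis). Since V is invertible (lower-triangular with 1s on the diagonal, up to permutation), solve by back-substitution:
  V =
[[0, -1, 1, 0],
 [1, 0, 0, 0],
 [1, 1, -1, 1],
 [-1, 1, 0, 0]]
  V a = (-1, 1, -2, 1)
Solving gives a = (1, 2, 1, -4).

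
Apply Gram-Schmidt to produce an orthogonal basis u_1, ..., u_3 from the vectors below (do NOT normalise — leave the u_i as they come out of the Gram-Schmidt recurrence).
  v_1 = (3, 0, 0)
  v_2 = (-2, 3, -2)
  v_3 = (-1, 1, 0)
Orthogonal basis:
  u_1 = (3, 0, 0)
  u_2 = (0, 3, -2)
  u_3 = (0, 4/13, 6/13)

Apply the Gram-Schmidt recurrence
  u_1 = v_1
  u_i = v_i − Σ_{j<i} ((v_i · u_j) / (u_j · u_j)) · u_j.

Step by step this gives:
  u_1 = (3, 0, 0)
  u_2 = (0, 3, -2)
  u_3 = (0, 4/13, 6/13)

Orthogonality check:
  u_2 · u_1 = 0 (should be 0)
  u_3 · u_1 = 0 (should be 0)
  u_3 · u_2 = 0 (should be 0)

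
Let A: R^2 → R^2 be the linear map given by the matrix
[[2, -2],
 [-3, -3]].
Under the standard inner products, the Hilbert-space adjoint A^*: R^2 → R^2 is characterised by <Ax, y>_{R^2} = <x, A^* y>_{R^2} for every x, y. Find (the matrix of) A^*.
A^* = A^T =
[[2, -3],
 [-2, -3]]

For real matrices with standard dot products, the defining identity <Ax, y> = <x, A^* y> gives (Ax)^T y = x^T (A^*) y, i.e. x^T A^T y = x^T (A^*) y. Since this holds for all x, y, we must have A^* = A^T. Therefore
A^* =
[[2, -3],
 [-2, -3]].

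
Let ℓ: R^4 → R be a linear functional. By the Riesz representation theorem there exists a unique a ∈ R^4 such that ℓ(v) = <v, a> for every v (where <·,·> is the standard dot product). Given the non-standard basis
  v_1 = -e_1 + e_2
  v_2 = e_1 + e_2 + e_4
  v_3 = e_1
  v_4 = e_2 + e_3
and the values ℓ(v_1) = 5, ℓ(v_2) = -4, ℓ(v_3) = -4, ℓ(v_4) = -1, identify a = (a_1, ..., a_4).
a = (-4, 1, -2, -1)

Write a = (a_1, ..., a_4) in the standard basis. For each basis vector v_i, ℓ(v_i) = <v_i, a> is a linear equation in the a_j's. Collect the n equations into a matrix system V a = ℓ, where row i of V is v_i (expressed in the standard basis). Since V is invertible (lower-triangular with 1s on the diagonal, up to permutation), solve by back-substitution:
  V =
[[-1, 1, 0, 0],
 [1, 1, 0, 1],
 [1, 0, 0, 0],
 [0, 1, 1, 0]]
  V a = (5, -4, -4, -1)
Solving gives a = (-4, 1, -2, -1).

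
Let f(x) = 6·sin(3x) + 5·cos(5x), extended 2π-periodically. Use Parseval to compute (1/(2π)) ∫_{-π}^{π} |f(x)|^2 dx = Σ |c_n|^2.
Σ |c_n|^2 = 61/2

Expand |f|^2 and use orthogonality of {sin(nx), cos(mx)} on [-π, π]:
  ∫_{-π}^{π} sin(nx)^2 dx = π, ∫ cos(mx)^2 dx = π, and cross terms integrate to 0.
So ∫_{-π}^{π} f(x)^2 dx = 6^2 · π + 5^2 · π = (36 + 25)π.
Divide by 2π: (36 + 25)/2 = 61/2.
By Parseval, this equals Σ |c_n|^2.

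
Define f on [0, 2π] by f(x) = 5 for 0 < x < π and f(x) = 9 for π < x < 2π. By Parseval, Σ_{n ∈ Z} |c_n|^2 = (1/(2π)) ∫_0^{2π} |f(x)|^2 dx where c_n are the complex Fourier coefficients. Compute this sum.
Σ |c_n|^2 = 53

Parseval equates the L^2 energy of f (normalised by 1/(2π)) with the ℓ^2 sum of its Fourier coefficients: (1/(2π)) ∫_0^{2π} |f|^2 = Σ |c_n|^2.
Compute the left side: (1/(2π)) [∫_0^π 5^2 dx + ∫_π^{2π} 9^2 dx] = (1/(2π)) · (25π + 81π) = (25 + 81)/2 = 53.
So Σ_{n ∈ Z} |c_n|^2 = 53.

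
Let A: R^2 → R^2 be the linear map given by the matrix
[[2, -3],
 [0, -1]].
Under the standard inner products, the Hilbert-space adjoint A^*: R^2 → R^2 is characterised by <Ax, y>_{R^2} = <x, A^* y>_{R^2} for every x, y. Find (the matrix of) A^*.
A^* = A^T =
[[2, 0],
 [-3, -1]]

For real matrices with standard dot products, the defining identity <Ax, y> = <x, A^* y> gives (Ax)^T y = x^T (A^*) y, i.e. x^T A^T y = x^T (A^*) y. Since this holds for all x, y, we must have A^* = A^T. Therefore
A^* =
[[2, 0],
 [-3, -1]].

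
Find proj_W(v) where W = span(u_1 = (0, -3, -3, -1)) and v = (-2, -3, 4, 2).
proj_W(v) = (0, 15/19, 15/19, 5/19)

Set up U = [u_1 | ... | u_1] ∈ R^(4×1). The projector onto W = col(U) is P = U (U^T U)^(-1) U^T.
Compute U^T U =
  [19],
and U^T v = (-5).
Solve U^T U · c = U^T v for the coefficients: c = (-5/19). The projection is proj_W(v) = U c.
Check: (v - proj_W(v)) · u_1 = 0  (should be 0).
Result: proj_W(v) = (0, 15/19, 15/19, 5/19).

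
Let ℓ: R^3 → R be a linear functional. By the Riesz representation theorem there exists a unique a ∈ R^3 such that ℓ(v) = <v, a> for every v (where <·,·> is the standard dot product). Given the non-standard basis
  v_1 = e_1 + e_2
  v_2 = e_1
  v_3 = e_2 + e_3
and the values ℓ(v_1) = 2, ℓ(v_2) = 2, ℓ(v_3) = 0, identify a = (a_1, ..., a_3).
a = (2, 0, 0)

Write a = (a_1, ..., a_3) in the standard basis. For each basis vector v_i, ℓ(v_i) = <v_i, a> is a linear equation in the a_j's. Collect the n equations into a matrix system V a = ℓ, where row i of V is v_i (expressed in the standard basis). Since V is invertible (lower-triangular with 1s on the diagonal, up to permutation), solve by back-substitution:
  V =
[[1, 1, 0],
 [1, 0, 0],
 [0, 1, 1]]
  V a = (2, 2, 0)
Solving gives a = (2, 0, 0).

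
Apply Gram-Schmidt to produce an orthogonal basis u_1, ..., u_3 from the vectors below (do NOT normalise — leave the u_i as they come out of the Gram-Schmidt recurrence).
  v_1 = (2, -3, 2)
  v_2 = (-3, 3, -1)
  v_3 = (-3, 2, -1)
Orthogonal basis:
  u_1 = (2, -3, 2)
  u_2 = (-1, 0, 1)
  u_3 = (-6/17, -8/17, -6/17)

Apply the Gram-Schmidt recurrence
  u_1 = v_1
  u_i = v_i − Σ_{j<i} ((v_i · u_j) / (u_j · u_j)) · u_j.

Step by step this gives:
  u_1 = (2, -3, 2)
  u_2 = (-1, 0, 1)
  u_3 = (-6/17, -8/17, -6/17)

Orthogonality check:
  u_2 · u_1 = 0 (should be 0)
  u_3 · u_1 = 0 (should be 0)
  u_3 · u_2 = 0 (should be 0)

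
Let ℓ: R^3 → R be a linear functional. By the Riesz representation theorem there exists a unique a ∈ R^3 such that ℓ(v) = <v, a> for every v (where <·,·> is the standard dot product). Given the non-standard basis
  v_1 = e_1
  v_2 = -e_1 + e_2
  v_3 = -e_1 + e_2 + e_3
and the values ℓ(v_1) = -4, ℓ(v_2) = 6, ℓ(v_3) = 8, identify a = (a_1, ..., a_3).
a = (-4, 2, 2)

Write a = (a_1, ..., a_3) in the standard basis. For each basis vector v_i, ℓ(v_i) = <v_i, a> is a linear equation in the a_j's. Collect the n equations into a matrix system V a = ℓ, where row i of V is v_i (expressed in the standard basis). Since V is invertible (lower-triangular with 1s on the diagonal, up to permutation), solve by back-substitution:
  V =
[[1, 0, 0],
 [-1, 1, 0],
 [-1, 1, 1]]
  V a = (-4, 6, 8)
Solving gives a = (-4, 2, 2).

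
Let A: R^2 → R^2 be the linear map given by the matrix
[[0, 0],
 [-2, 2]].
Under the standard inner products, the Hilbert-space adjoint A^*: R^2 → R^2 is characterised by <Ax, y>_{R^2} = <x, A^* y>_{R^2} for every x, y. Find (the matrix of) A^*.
A^* = A^T =
[[0, -2],
 [0, 2]]

For real matrices with standard dot products, the defining identity <Ax, y> = <x, A^* y> gives (Ax)^T y = x^T (A^*) y, i.e. x^T A^T y = x^T (A^*) y. Since this holds for all x, y, we must have A^* = A^T. Therefore
A^* =
[[0, -2],
 [0, 2]].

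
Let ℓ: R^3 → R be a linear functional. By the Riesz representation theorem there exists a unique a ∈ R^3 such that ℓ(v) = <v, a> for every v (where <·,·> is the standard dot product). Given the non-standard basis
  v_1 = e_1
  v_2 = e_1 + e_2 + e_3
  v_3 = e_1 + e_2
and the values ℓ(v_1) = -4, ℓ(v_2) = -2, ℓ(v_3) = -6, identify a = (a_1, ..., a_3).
a = (-4, -2, 4)

Write a = (a_1, ..., a_3) in the standard basis. For each basis vector v_i, ℓ(v_i) = <v_i, a> is a linear equation in the a_j's. Collect the n equations into a matrix system V a = ℓ, where row i of V is v_i (expressed in the standard basis). Since V is invertible (lower-triangular with 1s on the diagonal, up to permutation), solve by back-substitution:
  V =
[[1, 0, 0],
 [1, 1, 1],
 [1, 1, 0]]
  V a = (-4, -2, -6)
Solving gives a = (-4, -2, 4).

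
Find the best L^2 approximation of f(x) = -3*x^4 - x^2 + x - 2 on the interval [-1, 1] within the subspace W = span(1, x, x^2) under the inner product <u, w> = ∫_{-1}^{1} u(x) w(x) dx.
g(x) = -25*x^2/7 + x - 61/35

The best approximation g ∈ W is the orthogonal projection of f onto W. Writing g = a_0 + a_1 x + a_2 x^2, the coefficients solve the normal equations G · a = b where
  G_{ij} = <φ_i, φ_j> and b_i = <f, φ_i>, with φ_0 = 1, φ_1 = x, φ_2 = x^2.
G =
  [2, 0, 2/3]
  [0, 2/3, 0]
  [2/3, 0, 2/5],
b = (-88/15, 2/3, -272/105).
Solving gives a_0 = -61/35, a_1 = 1, a_2 = -25/7, so
  g(x) = -25*x^2/7 + x - 61/35.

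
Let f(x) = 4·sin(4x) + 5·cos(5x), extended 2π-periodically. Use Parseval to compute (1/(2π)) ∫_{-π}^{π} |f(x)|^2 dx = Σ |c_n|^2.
Σ |c_n|^2 = 41/2

Expand |f|^2 and use orthogonality of {sin(nx), cos(mx)} on [-π, π]:
  ∫_{-π}^{π} sin(nx)^2 dx = π, ∫ cos(mx)^2 dx = π, and cross terms integrate to 0.
So ∫_{-π}^{π} f(x)^2 dx = 4^2 · π + 5^2 · π = (16 + 25)π.
Divide by 2π: (16 + 25)/2 = 41/2.
By Parseval, this equals Σ |c_n|^2.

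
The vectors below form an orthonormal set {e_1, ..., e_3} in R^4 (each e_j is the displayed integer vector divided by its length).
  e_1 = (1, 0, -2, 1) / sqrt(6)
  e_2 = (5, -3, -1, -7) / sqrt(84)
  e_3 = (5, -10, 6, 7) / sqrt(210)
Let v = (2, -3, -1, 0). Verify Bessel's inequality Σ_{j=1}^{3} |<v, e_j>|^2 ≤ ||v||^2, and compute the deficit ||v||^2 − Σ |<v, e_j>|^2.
Σ |<v, e_j>|^2 = 194/15; ||v||^2 = 14; deficit = 16/15

Write each e_j = u_j / sqrt(<u_j, u_j>) where u_j is the displayed integer vector. Then <v, e_j> = <v, u_j> / sqrt(<u_j, u_j>), so |<v, e_j>|^2 = <v, u_j>^2 / <u_j, u_j>.
Coefficients: <v, e_1> = 4/sqrt(6), <v, e_2> = 20/sqrt(84), <v, e_3> = 34/sqrt(210).
Square and sum: Σ |<v, e_j>|^2 = 194/15.
Compute ||v||^2 = v·v = 14.
Deficit = 14 − 194/15 = 16/15 ≥ 0, confirming Bessel's inequality. (The deficit equals ||v − Σ <v,e_j> e_j||^2, the squared distance from v to span{e_j}.)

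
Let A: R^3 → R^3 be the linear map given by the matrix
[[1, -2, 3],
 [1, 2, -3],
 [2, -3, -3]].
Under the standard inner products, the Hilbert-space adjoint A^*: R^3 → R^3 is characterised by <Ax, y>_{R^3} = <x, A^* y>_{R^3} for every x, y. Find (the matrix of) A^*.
A^* = A^T =
[[1, 1, 2],
 [-2, 2, -3],
 [3, -3, -3]]

For real matrices with standard dot products, the defining identity <Ax, y> = <x, A^* y> gives (Ax)^T y = x^T (A^*) y, i.e. x^T A^T y = x^T (A^*) y. Since this holds for all x, y, we must have A^* = A^T. Therefore
A^* =
[[1, 1, 2],
 [-2, 2, -3],
 [3, -3, -3]].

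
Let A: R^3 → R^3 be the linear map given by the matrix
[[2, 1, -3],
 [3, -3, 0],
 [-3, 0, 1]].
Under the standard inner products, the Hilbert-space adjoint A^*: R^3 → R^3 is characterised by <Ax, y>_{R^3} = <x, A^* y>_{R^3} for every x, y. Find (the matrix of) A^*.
A^* = A^T =
[[2, 3, -3],
 [1, -3, 0],
 [-3, 0, 1]]

For real matrices with standard dot products, the defining identity <Ax, y> = <x, A^* y> gives (Ax)^T y = x^T (A^*) y, i.e. x^T A^T y = x^T (A^*) y. Since this holds for all x, y, we must have A^* = A^T. Therefore
A^* =
[[2, 3, -3],
 [1, -3, 0],
 [-3, 0, 1]].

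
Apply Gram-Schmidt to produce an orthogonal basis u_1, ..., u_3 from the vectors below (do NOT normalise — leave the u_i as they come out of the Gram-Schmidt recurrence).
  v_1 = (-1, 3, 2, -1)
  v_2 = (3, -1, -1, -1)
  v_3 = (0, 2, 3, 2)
Orthogonal basis:
  u_1 = (-1, 3, 2, -1)
  u_2 = (38/15, 2/5, -1/15, -22/15)
  u_3 = (176/131, 14/131, 216/131, 298/131)

Apply the Gram-Schmidt recurrence
  u_1 = v_1
  u_i = v_i − Σ_{j<i} ((v_i · u_j) / (u_j · u_j)) · u_j.

Step by step this gives:
  u_1 = (-1, 3, 2, -1)
  u_2 = (38/15, 2/5, -1/15, -22/15)
  u_3 = (176/131, 14/131, 216/131, 298/131)

Orthogonality check:
  u_2 · u_1 = 0 (should be 0)
  u_3 · u_1 = 0 (should be 0)
  u_3 · u_2 = 0 (should be 0)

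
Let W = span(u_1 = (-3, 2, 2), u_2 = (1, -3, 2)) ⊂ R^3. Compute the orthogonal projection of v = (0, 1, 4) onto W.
proj_W(v) = (-120/71, -25/71, 200/71)

Set up U = [u_1 | ... | u_2] ∈ R^(3×2). The projector onto W = col(U) is P = U (U^T U)^(-1) U^T.
Compute U^T U =
  [17, -5]
  [-5, 14],
and U^T v = (10, 5).
Solve U^T U · c = U^T v for the coefficients: c = (55/71, 45/71). The projection is proj_W(v) = U c.
Check: (v - proj_W(v)) · u_1 = 0  (should be 0).
Check: (v - proj_W(v)) · u_2 = 0  (should be 0).
Result: proj_W(v) = (-120/71, -25/71, 200/71).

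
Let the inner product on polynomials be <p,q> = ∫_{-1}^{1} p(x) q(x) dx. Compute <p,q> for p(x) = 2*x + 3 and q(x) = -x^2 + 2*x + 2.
<p,q> = 38/3

Expand the product: p(x)·q(x) = -2*x^3 + x^2 + 10*x + 6.
∫_{-1}^{1} of each monomial x^k gives [2/(k+1) if k even, 0 if k odd]. Integrating term-by-term (or equivalently evaluating the antiderivative F(x) = -x^4/2 + x^3/3 + 5*x^2 + 6*x at the endpoints):
  F(1) − F(−1) = 65/6 − (-11/6) = 38/3.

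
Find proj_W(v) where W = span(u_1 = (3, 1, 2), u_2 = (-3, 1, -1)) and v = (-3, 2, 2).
proj_W(v) = (-13/6, 17/6, 1/3)

Set up U = [u_1 | ... | u_2] ∈ R^(3×2). The projector onto W = col(U) is P = U (U^T U)^(-1) U^T.
Compute U^T U =
  [14, -10]
  [-10, 11],
and U^T v = (-3, 9).
Solve U^T U · c = U^T v for the coefficients: c = (19/18, 16/9). The projection is proj_W(v) = U c.
Check: (v - proj_W(v)) · u_1 = 0  (should be 0).
Check: (v - proj_W(v)) · u_2 = 0  (should be 0).
Result: proj_W(v) = (-13/6, 17/6, 1/3).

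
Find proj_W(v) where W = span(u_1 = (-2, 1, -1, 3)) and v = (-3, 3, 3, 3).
proj_W(v) = (-2, 1, -1, 3)

Set up U = [u_1 | ... | u_1] ∈ R^(4×1). The projector onto W = col(U) is P = U (U^T U)^(-1) U^T.
Compute U^T U =
  [15],
and U^T v = (15).
Solve U^T U · c = U^T v for the coefficients: c = (1). The projection is proj_W(v) = U c.
Check: (v - proj_W(v)) · u_1 = 0  (should be 0).
Result: proj_W(v) = (-2, 1, -1, 3).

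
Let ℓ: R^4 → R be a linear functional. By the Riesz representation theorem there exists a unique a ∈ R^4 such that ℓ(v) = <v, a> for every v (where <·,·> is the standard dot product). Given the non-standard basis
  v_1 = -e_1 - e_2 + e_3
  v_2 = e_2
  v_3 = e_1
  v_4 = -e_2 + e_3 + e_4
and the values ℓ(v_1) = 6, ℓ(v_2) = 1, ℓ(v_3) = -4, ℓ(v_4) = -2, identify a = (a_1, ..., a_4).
a = (-4, 1, 3, -4)

Write a = (a_1, ..., a_4) in the standard basis. For each basis vector v_i, ℓ(v_i) = <v_i, a> is a linear equation in the a_j's. Collect the n equations into a matrix system V a = ℓ, where row i of V is v_i (expressed in the standard basis). Since V is invertible (lower-triangular with 1s on the diagonal, up to permutation), solve by back-substitution:
  V =
[[-1, -1, 1, 0],
 [0, 1, 0, 0],
 [1, 0, 0, 0],
 [0, -1, 1, 1]]
  V a = (6, 1, -4, -2)
Solving gives a = (-4, 1, 3, -4).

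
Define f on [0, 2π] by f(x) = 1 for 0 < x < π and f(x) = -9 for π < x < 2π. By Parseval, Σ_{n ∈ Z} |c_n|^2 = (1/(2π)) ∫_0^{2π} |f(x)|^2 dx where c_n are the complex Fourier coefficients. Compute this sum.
Σ |c_n|^2 = 41

Parseval equates the L^2 energy of f (normalised by 1/(2π)) with the ℓ^2 sum of its Fourier coefficients: (1/(2π)) ∫_0^{2π} |f|^2 = Σ |c_n|^2.
Compute the left side: (1/(2π)) [∫_0^π 1^2 dx + ∫_π^{2π} (-9)^2 dx] = (1/(2π)) · (1π + 81π) = (1 + 81)/2 = 41.
So Σ_{n ∈ Z} |c_n|^2 = 41.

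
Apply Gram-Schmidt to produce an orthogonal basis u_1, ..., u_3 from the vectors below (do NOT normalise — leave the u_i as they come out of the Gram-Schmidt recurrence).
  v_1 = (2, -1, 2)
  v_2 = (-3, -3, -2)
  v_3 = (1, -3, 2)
Orthogonal basis:
  u_1 = (2, -1, 2)
  u_2 = (-13/9, -34/9, -4/9)
  u_3 = (-32/149, 8/149, 36/149)

Apply the Gram-Schmidt recurrence
  u_1 = v_1
  u_i = v_i − Σ_{j<i} ((v_i · u_j) / (u_j · u_j)) · u_j.

Step by step this gives:
  u_1 = (2, -1, 2)
  u_2 = (-13/9, -34/9, -4/9)
  u_3 = (-32/149, 8/149, 36/149)

Orthogonality check:
  u_2 · u_1 = 0 (should be 0)
  u_3 · u_1 = 0 (should be 0)
  u_3 · u_2 = 0 (should be 0)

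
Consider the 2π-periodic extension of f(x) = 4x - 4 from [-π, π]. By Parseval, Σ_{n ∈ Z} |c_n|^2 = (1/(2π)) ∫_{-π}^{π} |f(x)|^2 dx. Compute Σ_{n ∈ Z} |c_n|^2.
Σ |c_n|^2 = 16π^2/3 + 16

Expand and integrate term by term over [-π, π]:
  ∫ (4x)^2 dx = 16·(2π^3/3); ∫ 2·4·(-4)·x dx = 0 (odd integrand); ∫ (-4)^2 dx = 16·2π.
So (1/(2π)) ∫_{-π}^{π} (4x - 4)^2 dx = 16π^2/3 + 16 = 16π^2/3 + 16.
Parseval ⇒ Σ |c_n|^2 = 16π^2/3 + 16.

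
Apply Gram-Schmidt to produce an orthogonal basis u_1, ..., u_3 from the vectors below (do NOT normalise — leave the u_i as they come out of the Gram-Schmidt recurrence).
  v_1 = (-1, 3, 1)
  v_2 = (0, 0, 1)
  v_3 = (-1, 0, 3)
Orthogonal basis:
  u_1 = (-1, 3, 1)
  u_2 = (1/11, -3/11, 10/11)
  u_3 = (-9/10, -3/10, 0)

Apply the Gram-Schmidt recurrence
  u_1 = v_1
  u_i = v_i − Σ_{j<i} ((v_i · u_j) / (u_j · u_j)) · u_j.

Step by step this gives:
  u_1 = (-1, 3, 1)
  u_2 = (1/11, -3/11, 10/11)
  u_3 = (-9/10, -3/10, 0)

Orthogonality check:
  u_2 · u_1 = 0 (should be 0)
  u_3 · u_1 = 0 (should be 0)
  u_3 · u_2 = 0 (should be 0)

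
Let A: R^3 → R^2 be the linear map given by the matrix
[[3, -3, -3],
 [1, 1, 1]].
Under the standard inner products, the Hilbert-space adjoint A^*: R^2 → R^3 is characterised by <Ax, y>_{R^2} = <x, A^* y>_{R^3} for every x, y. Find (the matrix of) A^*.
A^* = A^T =
[[3, 1],
 [-3, 1],
 [-3, 1]]

For real matrices with standard dot products, the defining identity <Ax, y> = <x, A^* y> gives (Ax)^T y = x^T (A^*) y, i.e. x^T A^T y = x^T (A^*) y. Since this holds for all x, y, we must have A^* = A^T. Therefore
A^* =
[[3, 1],
 [-3, 1],
 [-3, 1]].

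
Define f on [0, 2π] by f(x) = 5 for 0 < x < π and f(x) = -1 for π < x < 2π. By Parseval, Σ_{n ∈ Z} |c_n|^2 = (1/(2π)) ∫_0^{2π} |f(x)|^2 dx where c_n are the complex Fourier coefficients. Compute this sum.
Σ |c_n|^2 = 13

Parseval equates the L^2 energy of f (normalised by 1/(2π)) with the ℓ^2 sum of its Fourier coefficients: (1/(2π)) ∫_0^{2π} |f|^2 = Σ |c_n|^2.
Compute the left side: (1/(2π)) [∫_0^π 5^2 dx + ∫_π^{2π} (-1)^2 dx] = (1/(2π)) · (25π + 1π) = (25 + 1)/2 = 13.
So Σ_{n ∈ Z} |c_n|^2 = 13.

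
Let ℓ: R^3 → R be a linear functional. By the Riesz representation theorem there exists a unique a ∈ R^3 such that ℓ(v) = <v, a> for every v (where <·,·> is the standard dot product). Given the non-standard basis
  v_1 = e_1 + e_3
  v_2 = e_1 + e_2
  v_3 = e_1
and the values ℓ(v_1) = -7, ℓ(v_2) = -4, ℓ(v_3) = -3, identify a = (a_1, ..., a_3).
a = (-3, -1, -4)

Write a = (a_1, ..., a_3) in the standard basis. For each basis vector v_i, ℓ(v_i) = <v_i, a> is a linear equation in the a_j's. Collect the n equations into a matrix system V a = ℓ, where row i of V is v_i (expressed in the standard basis). Since V is invertible (lower-triangular with 1s on the diagonal, up to permutation), solve by back-substitution:
  V =
[[1, 0, 1],
 [1, 1, 0],
 [1, 0, 0]]
  V a = (-7, -4, -3)
Solving gives a = (-3, -1, -4).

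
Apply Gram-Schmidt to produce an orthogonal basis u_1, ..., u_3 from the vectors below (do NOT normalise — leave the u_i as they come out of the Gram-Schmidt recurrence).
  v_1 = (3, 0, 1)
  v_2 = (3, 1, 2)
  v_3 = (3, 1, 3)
Orthogonal basis:
  u_1 = (3, 0, 1)
  u_2 = (-3/10, 1, 9/10)
  u_3 = (-3/19, -9/19, 9/19)

Apply the Gram-Schmidt recurrence
  u_1 = v_1
  u_i = v_i − Σ_{j<i} ((v_i · u_j) / (u_j · u_j)) · u_j.

Step by step this gives:
  u_1 = (3, 0, 1)
  u_2 = (-3/10, 1, 9/10)
  u_3 = (-3/19, -9/19, 9/19)

Orthogonality check:
  u_2 · u_1 = 0 (should be 0)
  u_3 · u_1 = 0 (should be 0)
  u_3 · u_2 = 0 (should be 0)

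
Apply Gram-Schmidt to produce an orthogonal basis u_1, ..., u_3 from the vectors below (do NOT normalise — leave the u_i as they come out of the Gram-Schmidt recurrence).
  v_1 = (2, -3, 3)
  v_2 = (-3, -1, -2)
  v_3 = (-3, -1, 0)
Orthogonal basis:
  u_1 = (2, -3, 3)
  u_2 = (-24/11, -49/22, -17/22)
  u_3 = (-198/227, 110/227, 242/227)

Apply the Gram-Schmidt recurrence
  u_1 = v_1
  u_i = v_i − Σ_{j<i} ((v_i · u_j) / (u_j · u_j)) · u_j.

Step by step this gives:
  u_1 = (2, -3, 3)
  u_2 = (-24/11, -49/22, -17/22)
  u_3 = (-198/227, 110/227, 242/227)

Orthogonality check:
  u_2 · u_1 = 0 (should be 0)
  u_3 · u_1 = 0 (should be 0)
  u_3 · u_2 = 0 (should be 0)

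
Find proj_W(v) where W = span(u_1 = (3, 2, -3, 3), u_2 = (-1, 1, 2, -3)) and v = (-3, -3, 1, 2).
proj_W(v) = (-416/209, -804/209, 100/209, 216/209)

Set up U = [u_1 | ... | u_2] ∈ R^(4×2). The projector onto W = col(U) is P = U (U^T U)^(-1) U^T.
Compute U^T U =
  [31, -16]
  [-16, 15],
and U^T v = (-12, -4).
Solve U^T U · c = U^T v for the coefficients: c = (-244/209, -316/209). The projection is proj_W(v) = U c.
Check: (v - proj_W(v)) · u_1 = 0  (should be 0).
Check: (v - proj_W(v)) · u_2 = 0  (should be 0).
Result: proj_W(v) = (-416/209, -804/209, 100/209, 216/209).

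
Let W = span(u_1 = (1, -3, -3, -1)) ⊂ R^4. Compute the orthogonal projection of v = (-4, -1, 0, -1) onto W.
proj_W(v) = (0, 0, 0, 0)

Set up U = [u_1 | ... | u_1] ∈ R^(4×1). The projector onto W = col(U) is P = U (U^T U)^(-1) U^T.
Compute U^T U =
  [20],
and U^T v = (0).
Solve U^T U · c = U^T v for the coefficients: c = (0). The projection is proj_W(v) = U c.
Check: (v - proj_W(v)) · u_1 = 0  (should be 0).
Result: proj_W(v) = (0, 0, 0, 0).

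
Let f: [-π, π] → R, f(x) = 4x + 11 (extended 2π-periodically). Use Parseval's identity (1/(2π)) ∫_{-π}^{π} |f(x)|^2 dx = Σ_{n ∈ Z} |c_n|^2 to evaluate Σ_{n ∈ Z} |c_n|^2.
Σ |c_n|^2 = 16π^2/3 + 121

Expand and integrate term by term over [-π, π]:
  ∫ (4x)^2 dx = 16·(2π^3/3); ∫ 2·4·(11)·x dx = 0 (odd integrand); ∫ 11^2 dx = 121·2π.
So (1/(2π)) ∫_{-π}^{π} (4x + 11)^2 dx = 16π^2/3 + 121 = 16π^2/3 + 121.
Parseval ⇒ Σ |c_n|^2 = 16π^2/3 + 121.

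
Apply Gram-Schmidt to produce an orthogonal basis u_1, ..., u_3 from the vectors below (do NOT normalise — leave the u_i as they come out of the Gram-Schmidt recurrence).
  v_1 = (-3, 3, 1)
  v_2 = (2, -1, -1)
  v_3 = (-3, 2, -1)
Orthogonal basis:
  u_1 = (-3, 3, 1)
  u_2 = (8/19, 11/19, -9/19)
  u_3 = (-1, -1/2, -3/2)

Apply the Gram-Schmidt recurrence
  u_1 = v_1
  u_i = v_i − Σ_{j<i} ((v_i · u_j) / (u_j · u_j)) · u_j.

Step by step this gives:
  u_1 = (-3, 3, 1)
  u_2 = (8/19, 11/19, -9/19)
  u_3 = (-1, -1/2, -3/2)

Orthogonality check:
  u_2 · u_1 = 0 (should be 0)
  u_3 · u_1 = 0 (should be 0)
  u_3 · u_2 = 0 (should be 0)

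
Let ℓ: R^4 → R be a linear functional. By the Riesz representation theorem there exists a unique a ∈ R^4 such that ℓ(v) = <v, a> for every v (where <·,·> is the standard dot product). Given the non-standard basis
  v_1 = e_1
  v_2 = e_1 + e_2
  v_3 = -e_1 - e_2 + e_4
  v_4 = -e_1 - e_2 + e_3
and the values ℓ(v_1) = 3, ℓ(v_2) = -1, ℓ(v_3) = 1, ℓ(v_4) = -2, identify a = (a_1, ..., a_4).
a = (3, -4, -3, 0)

Write a = (a_1, ..., a_4) in the standard basis. For each basis vector v_i, ℓ(v_i) = <v_i, a> is a linear equation in the a_j's. Collect the n equations into a matrix system V a = ℓ, where row i of V is v_i (expressed in the standard basis). Since V is invertible (lower-triangular with 1s on the diagonal, up to permutation), solve by back-substitution:
  V =
[[1, 0, 0, 0],
 [1, 1, 0, 0],
 [-1, -1, 0, 1],
 [-1, -1, 1, 0]]
  V a = (3, -1, 1, -2)
Solving gives a = (3, -4, -3, 0).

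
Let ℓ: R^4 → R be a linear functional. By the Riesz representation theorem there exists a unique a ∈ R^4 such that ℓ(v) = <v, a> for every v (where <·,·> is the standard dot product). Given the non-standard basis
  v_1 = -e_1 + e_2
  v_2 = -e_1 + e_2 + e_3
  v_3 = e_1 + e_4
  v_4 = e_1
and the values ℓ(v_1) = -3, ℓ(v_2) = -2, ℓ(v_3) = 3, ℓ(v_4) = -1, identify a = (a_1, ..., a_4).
a = (-1, -4, 1, 4)

Write a = (a_1, ..., a_4) in the standard basis. For each basis vector v_i, ℓ(v_i) = <v_i, a> is a linear equation in the a_j's. Collect the n equations into a matrix system V a = ℓ, where row i of V is v_i (expressed in the standard basis). Since V is invertible (lower-triangular with 1s on the diagonal, up to permutation), solve by back-substitution:
  V =
[[-1, 1, 0, 0],
 [-1, 1, 1, 0],
 [1, 0, 0, 1],
 [1, 0, 0, 0]]
  V a = (-3, -2, 3, -1)
Solving gives a = (-1, -4, 1, 4).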